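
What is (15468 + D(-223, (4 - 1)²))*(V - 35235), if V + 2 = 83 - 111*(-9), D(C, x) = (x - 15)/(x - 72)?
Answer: -3698189550/7 ≈ -5.2831e+8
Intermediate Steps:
D(C, x) = (-15 + x)/(-72 + x)
V = 1080 (V = -2 + (83 - 111*(-9)) = -2 + (83 + 999) = -2 + 1082 = 1080)
(15468 + D(-223, (4 - 1)²))*(V - 35235) = (15468 + (-15 + (4 - 1)²)/(-72 + (4 - 1)²))*(1080 - 35235) = (15468 + (-15 + 3²)/(-72 + 3²))*(-34155) = (15468 + (-15 + 9)/(-72 + 9))*(-34155) = (15468 - 6/(-63))*(-34155) = (15468 - 1/63*(-6))*(-34155) = (15468 + 2/21)*(-34155) = (324830/21)*(-34155) = -3698189550/7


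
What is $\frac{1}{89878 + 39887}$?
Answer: $\frac{1}{129765} \approx 7.7062 \cdot 10^{-6}$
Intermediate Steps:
$\frac{1}{89878 + 39887} = \frac{1}{129765}$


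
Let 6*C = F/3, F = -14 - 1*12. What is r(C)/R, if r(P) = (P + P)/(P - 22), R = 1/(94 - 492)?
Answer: -10348/211 ≈ -49.043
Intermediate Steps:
F = -26 (F = -14 - 12 = -26)
R = -1/398 (R = 1/(-398) = -1/398 ≈ -0.0025126)
C = -13/9 (C = (-26/3)/6 = (-26*⅓)/6 = (⅙)*(-26/3) = -13/9 ≈ -1.4444)
r(P) = 2*P/(-22 + P) (r(P) = (2*P)/(-22 + P) = 2*P/(-22 + P))
r(C)/R = (2*(-13/9)/(-22 - 13/9))/(-1/398) = (2*(-13/9)/(-211/9))*(-398) = (2*(-13/9)*(-9/211))*(-398) = (26/211)*(-398) = -10348/211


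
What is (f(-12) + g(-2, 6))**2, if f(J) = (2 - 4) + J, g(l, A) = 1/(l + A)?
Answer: 3025/16 ≈ 189.06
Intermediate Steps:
g(l, A) = 1/(A + l)
f(J) = -2 + J
(f(-12) + g(-2, 6))**2 = ((-2 - 12) + 1/(6 - 2))**2 = (-14 + 1/4)**2 = (-55/4)**2 = 3025/16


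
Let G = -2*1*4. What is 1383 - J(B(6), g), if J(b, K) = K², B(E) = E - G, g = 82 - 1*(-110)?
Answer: -35481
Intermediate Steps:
g = 192 (g = 82 + 110 = 192)
G = -8 (G = -2*4 = -8)
B(E) = 8 + E (B(E) = E - 1*(-8) = E + 8 = 8 + E)
1383 - J(B(6), g) = 1383 - 1*192² = 1383 - 1*36864 = 1383 - 36864 = -35481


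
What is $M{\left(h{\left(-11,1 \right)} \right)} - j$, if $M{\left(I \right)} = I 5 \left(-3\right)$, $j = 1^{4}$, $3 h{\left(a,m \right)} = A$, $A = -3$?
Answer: $14$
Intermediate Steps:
$h{\left(a,m \right)} = -1$ ($h{\left(a,m \right)} = \frac{1}{3} \left(-3\right) = -1$)
$j = 1$
$M{\left(I \right)} = - 15 I$ ($M{\left(I \right)} = 5 I \left(-3\right) = - 15 I$)
$M{\left(h{\left(-11,1 \right)} \right)} - j = \left(-15\right) \left(-1\right) - 1 = 15 - 1 = 14$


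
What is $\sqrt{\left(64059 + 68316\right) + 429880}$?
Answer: $\sqrt{562255} \approx 749.84$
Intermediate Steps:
$\sqrt{\left(64059 + 68316\right) + 429880} = \sqrt{132375 + 429880} = \sqrt{562255}$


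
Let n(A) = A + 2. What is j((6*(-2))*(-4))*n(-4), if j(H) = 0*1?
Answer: 0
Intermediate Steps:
n(A) = 2 + A
j(H) = 0
j((6*(-2))*(-4))*n(-4) = 0*(2 - 4) = 0*(-2) = 0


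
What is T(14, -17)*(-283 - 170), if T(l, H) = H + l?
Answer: 1359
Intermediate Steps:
T(14, -17)*(-283 - 170) = (-17 + 14)*(-283 - 170) = -3*(-453) = 1359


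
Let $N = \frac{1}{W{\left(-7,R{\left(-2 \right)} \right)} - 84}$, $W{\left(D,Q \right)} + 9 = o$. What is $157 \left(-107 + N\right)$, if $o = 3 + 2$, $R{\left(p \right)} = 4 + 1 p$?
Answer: $- \frac{1478469}{88} \approx -16801.0$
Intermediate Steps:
$R{\left(p \right)} = 4 + p$
$o = 5$
$W{\left(D,Q \right)} = -4$ ($W{\left(D,Q \right)} = -9 + 5 = -4$)
$N = - \frac{1}{88}$ ($N = \frac{1}{-4 - 84} = \frac{1}{-88} = - \frac{1}{88} \approx -0.011364$)
$157 \left(-107 + N\right) = 157 \left(-107 - \frac{1}{88}\right) = 157 \left(- \frac{9417}{88}\right) = - \frac{1478469}{88}$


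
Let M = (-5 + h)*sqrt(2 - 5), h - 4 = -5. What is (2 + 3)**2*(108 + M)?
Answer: 2700 - 150*I*sqrt(3) ≈ 2700.0 - 259.81*I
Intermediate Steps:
h = -1 (h = 4 - 5 = -1)
M = -6*I*sqrt(3) (M = (-5 - 1)*sqrt(2 - 5) = -6*I*sqrt(3) ≈ -10.392*I)
(2 + 3)**2*(108 + M) = (2 + 3)**2*(108 - 6*I*sqrt(3)) = 5**2*(108 - 6*I*sqrt(3)) = 25*(108 - 6*I*sqrt(3)) = 2700 - 150*I*sqrt(3)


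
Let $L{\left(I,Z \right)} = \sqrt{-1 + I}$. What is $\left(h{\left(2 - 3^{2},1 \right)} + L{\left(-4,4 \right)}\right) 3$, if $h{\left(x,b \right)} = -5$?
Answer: $-15 + 3 i \sqrt{5} \approx -15.0 + 6.7082 i$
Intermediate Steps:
$\left(h{\left(2 - 3^{2},1 \right)} + L{\left(-4,4 \right)}\right) 3 = \left(-5 + \sqrt{-1 - 4}\right) 3 = \left(-5 + \sqrt{-5}\right) 3 = \left(-5 + i \sqrt{5}\right) 3 = -15 + 3 i \sqrt{5}$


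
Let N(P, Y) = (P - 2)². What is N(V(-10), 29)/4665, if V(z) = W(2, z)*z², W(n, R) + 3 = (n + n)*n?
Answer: 82668/1555 ≈ 53.163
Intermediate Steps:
W(n, R) = -3 + 2*n² (W(n, R) = -3 + (n + n)*n = -3 + (2*n)*n = -3 + 2*n²)
V(z) = 5*z² (V(z) = (-3 + 2*2²)*z² = (-3 + 2*4)*z² = (-3 + 8)*z² = 5*z²)
N(P, Y) = (-2 + P)²
N(V(-10), 29)/4665 = (-2 + 5*(-10)²)²/4665 = (-2 + 5*100)²*(1/4665) = (-2 + 500)²*(1/4665) = 498²*(1/4665) = 248004*(1/4665) = 82668/1555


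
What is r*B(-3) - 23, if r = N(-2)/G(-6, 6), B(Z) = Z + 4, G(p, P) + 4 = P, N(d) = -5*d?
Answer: -18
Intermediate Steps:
G(p, P) = -4 + P
B(Z) = 4 + Z
r = 5 (r = (-5*(-2))/(-4 + 6) = 10/2 = 10*(1/2) = 5)
r*B(-3) - 23 = 5*(4 - 3) - 23 = 5*1 - 23 = 5 - 23 = -18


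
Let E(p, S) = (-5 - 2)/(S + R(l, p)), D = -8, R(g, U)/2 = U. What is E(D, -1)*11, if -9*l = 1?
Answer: 77/17 ≈ 4.5294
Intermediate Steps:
l = -1/9 (l = -1/9*1 = -1/9 ≈ -0.11111)
R(g, U) = 2*U
E(p, S) = -7/(S + 2*p) (E(p, S) = (-5 - 2)/(S + 2*p) = -7/(S + 2*p))
E(D, -1)*11 = -7/(-1 + 2*(-8))*11 = -7/(-1 - 16)*11 = -7/(-17)*11 = -7*(-1/17)*11 = (7/17)*11 = 77/17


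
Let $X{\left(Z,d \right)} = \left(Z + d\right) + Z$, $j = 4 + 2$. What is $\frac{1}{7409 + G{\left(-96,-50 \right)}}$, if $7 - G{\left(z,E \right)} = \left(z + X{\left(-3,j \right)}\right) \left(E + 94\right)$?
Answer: $\frac{1}{11640} \approx 8.5911 \cdot 10^{-5}$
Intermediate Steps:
$j = 6$
$X{\left(Z,d \right)} = d + 2 Z$
$G{\left(z,E \right)} = 7 - z \left(94 + E\right)$ ($G{\left(z,E \right)} = 7 - \left(z + \left(6 + 2 \left(-3\right)\right)\right) \left(E + 94\right) = 7 - \left(z + \left(6 - 6\right)\right) \left(94 + E\right) = 7 - \left(z + 0\right) \left(94 + E\right) = 7 - z \left(94 + E\right)$)
$\frac{1}{7409 + G{\left(-96,-50 \right)}} = \frac{1}{7409 - \left(-9031 + 4800\right)} = \frac{1}{7409 + \left(7 + 9024 - 4800\right)} = \frac{1}{7409 + 4231} = \frac{1}{11640}$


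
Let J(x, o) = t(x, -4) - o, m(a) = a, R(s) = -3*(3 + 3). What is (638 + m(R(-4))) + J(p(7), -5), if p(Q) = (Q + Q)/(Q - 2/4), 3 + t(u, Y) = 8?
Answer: 630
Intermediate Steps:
R(s) = -18 (R(s) = -3*6 = -18)
t(u, Y) = 5 (t(u, Y) = -3 + 8 = 5)
p(Q) = 2*Q/(-½ + Q) (p(Q) = (2*Q)/(Q - 2*¼) = (2*Q)/(Q - ½) = (2*Q)/(-½ + Q) = 2*Q/(-½ + Q))
J(x, o) = 5 - o
(638 + m(R(-4))) + J(p(7), -5) = (638 - 18) + (5 - 1*(-5)) = 620 + (5 + 5) = 620 + 10 = 630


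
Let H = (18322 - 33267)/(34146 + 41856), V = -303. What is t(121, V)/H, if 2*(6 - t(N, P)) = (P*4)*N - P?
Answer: -5561864361/14945 ≈ -3.7216e+5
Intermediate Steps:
H = -14945/76002 ≈ -0.19664
t(N, P) = 6 + P/2 - 2*N*P (t(N, P) = 6 - ((P*4)*N - P)/2 = 6 - ((4*P)*N - P)/2 = 6 - (4*N*P - P)/2 = 6 - (-P + 4*N*P)/2 = 6 + (P/2 - 2*N*P) = 6 + P/2 - 2*N*P)
t(121, V)/H = (6 + (1/2)*(-303) - 2*121*(-303))/(-14945/76002) = (6 - 303/2 + 73326)*(-76002/14945) = (146361/2)*(-76002/14945) = -5561864361/14945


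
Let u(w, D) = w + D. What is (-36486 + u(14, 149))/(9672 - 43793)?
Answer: 36323/34121 ≈ 1.0645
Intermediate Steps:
u(w, D) = D + w
(-36486 + u(14, 149))/(9672 - 43793) = (-36486 + (149 + 14))/(9672 - 43793) = (-36486 + 163)/(-34121) = -36323*(-1/34121) = 36323/34121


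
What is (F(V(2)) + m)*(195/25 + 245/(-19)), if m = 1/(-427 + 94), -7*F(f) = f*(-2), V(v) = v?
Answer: -128260/44289 ≈ -2.8960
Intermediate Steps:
F(f) = 2*f/7 (F(f) = -f*(-2)/7 = -(-2)*f/7 = 2*f/7)
m = -1/333 (m = 1/(-333) = -1/333 ≈ -0.0030030)
(F(V(2)) + m)*(195/25 + 245/(-19)) = ((2/7)*2 - 1/333)*(195/25 + 245/(-19)) = (4/7 - 1/333)*(195*(1/25) + 245*(-1/19)) = 1325*(39/5 - 245/19)/2331 = (1325/2331)*(-484/95) = -128260/44289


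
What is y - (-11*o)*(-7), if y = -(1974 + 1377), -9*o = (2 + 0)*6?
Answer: -9745/3 ≈ -3248.3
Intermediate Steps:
o = -4/3 (o = -(2 + 0)*6/9 = -2*6/9 = -⅑*12 = -4/3 ≈ -1.3333)
y = -3351 (y = -1*3351 = -3351)
y - (-11*o)*(-7) = -3351 - (-11*(-4/3))*(-7) = -3351 - 44*(-7)/3 = -3351 - 1*(-308/3) = -3351 + 308/3 = -9745/3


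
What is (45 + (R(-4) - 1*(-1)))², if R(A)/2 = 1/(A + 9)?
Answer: 53824/25 ≈ 2153.0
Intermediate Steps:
R(A) = 2/(9 + A) (R(A) = 2/(A + 9) = 2/(9 + A))
(45 + (R(-4) - 1*(-1)))² = (45 + (2/(9 - 4) - 1*(-1)))² = (45 + (2/5 + 1))² = (45 + (2*(⅕) + 1))² = (45 + (⅖ + 1))² = (45 + 7/5)² = (232/5)² = 53824/25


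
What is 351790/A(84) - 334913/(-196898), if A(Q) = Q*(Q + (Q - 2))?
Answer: 18484193573/686386428 ≈ 26.930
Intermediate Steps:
A(Q) = Q*(-2 + 2*Q) (A(Q) = Q*(Q + (-2 + Q)) = Q*(-2 + 2*Q))
351790/A(84) - 334913/(-196898) = 351790/((2*84*(-1 + 84))) - 334913/(-196898) = 351790/((2*84*83)) - 334913*(-1/196898) = 351790/13944 + 334913/196898 = 351790*(1/13944) + 334913/196898 = 175895/6972 + 334913/196898 = 18484193573/686386428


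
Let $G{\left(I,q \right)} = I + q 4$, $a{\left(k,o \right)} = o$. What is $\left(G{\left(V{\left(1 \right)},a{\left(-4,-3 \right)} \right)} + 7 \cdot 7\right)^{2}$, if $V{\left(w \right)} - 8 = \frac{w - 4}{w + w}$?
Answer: $\frac{7569}{4} \approx 1892.3$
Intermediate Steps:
$V{\left(w \right)} = 8 + \frac{-4 + w}{2 w}$ ($V{\left(w \right)} = 8 + \frac{w - 4}{w + w} = 8 + \frac{-4 + w}{2 w}$)
$G{\left(I,q \right)} = I + 4 q$
$\left(G{\left(V{\left(1 \right)},a{\left(-4,-3 \right)} \right)} + 7 \cdot 7\right)^{2} = \left(\left(\left(\frac{17}{2} - \frac{2}{1}\right) + 4 \left(-3\right)\right) + 7 \cdot 7\right)^{2} = \left(\left(\left(\frac{17}{2} - 2\right) - 12\right) + 49\right)^{2} = \left(\left(\frac{13}{2} - 12\right) + 49\right)^{2} = \left(- \frac{11}{2} + 49\right)^{2} = \left(\frac{87}{2}\right)^{2} = \frac{7569}{4}$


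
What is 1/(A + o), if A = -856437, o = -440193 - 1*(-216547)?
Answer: -1/1080083 ≈ -9.2585e-7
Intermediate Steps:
o = -223646 (o = -440193 + 216547 = -223646)
1/(A + o) = 1/(-856437 - 223646) = 1/(-1080083) = -1/1080083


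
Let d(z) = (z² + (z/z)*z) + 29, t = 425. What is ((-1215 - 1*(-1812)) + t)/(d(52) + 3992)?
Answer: 1022/6777 ≈ 0.15080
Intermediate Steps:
d(z) = 29 + z + z² (d(z) = (z² + 1*z) + 29 = (z² + z) + 29 = (z + z²) + 29 = 29 + z + z²)
((-1215 - 1*(-1812)) + t)/(d(52) + 3992) = ((-1215 - 1*(-1812)) + 425)/((29 + 52 + 52²) + 3992) = ((-1215 + 1812) + 425)/((29 + 52 + 2704) + 3992) = (597 + 425)/(2785 + 3992) = 1022/6777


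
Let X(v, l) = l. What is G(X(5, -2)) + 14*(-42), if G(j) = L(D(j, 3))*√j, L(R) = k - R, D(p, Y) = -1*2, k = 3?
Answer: -588 + 5*I*√2 ≈ -588.0 + 7.0711*I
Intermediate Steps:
D(p, Y) = -2
L(R) = 3 - R
G(j) = 5*√j (G(j) = (3 - 1*(-2))*√j = (3 + 2)*√j = 5*√j)
G(X(5, -2)) + 14*(-42) = 5*√(-2) + 14*(-42) = 5*(I*√2) - 588 = 5*I*√2 - 588 = -588 + 5*I*√2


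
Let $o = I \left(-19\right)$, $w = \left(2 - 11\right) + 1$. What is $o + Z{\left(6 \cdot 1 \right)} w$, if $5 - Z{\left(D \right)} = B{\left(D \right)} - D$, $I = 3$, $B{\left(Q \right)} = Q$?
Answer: $-97$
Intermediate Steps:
$w = -8$ ($w = -9 + 1 = -8$)
$o = -57$ ($o = 3 \left(-19\right) = -57$)
$Z{\left(D \right)} = 5$ ($Z{\left(D \right)} = 5 - \left(D - D\right) = 5 - 0 = 5 + 0 = 5$)
$o + Z{\left(6 \cdot 1 \right)} w = -57 + 5 \left(-8\right) = -57 - 40 = -97$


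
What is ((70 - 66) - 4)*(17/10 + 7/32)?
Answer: 0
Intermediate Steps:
((70 - 66) - 4)*(17/10 + 7/32) = (4 - 4)*(17*(⅒) + 7*(1/32)) = 0*(17/10 + 7/32) = 0*(307/160) = 0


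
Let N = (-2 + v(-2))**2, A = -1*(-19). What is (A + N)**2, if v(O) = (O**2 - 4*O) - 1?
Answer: 10000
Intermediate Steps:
A = 19
v(O) = -1 + O**2 - 4*O
N = 81 (N = (-2 + (-1 + (-2)**2 - 4*(-2)))**2 = (-2 + (-1 + 4 + 8))**2 = (-2 + 11)**2 = 9**2 = 81)
(A + N)**2 = (19 + 81)**2 = 100**2 = 10000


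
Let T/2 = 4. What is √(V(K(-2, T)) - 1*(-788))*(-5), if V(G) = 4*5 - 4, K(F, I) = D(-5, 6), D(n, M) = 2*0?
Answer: -10*√201 ≈ -141.77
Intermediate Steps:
D(n, M) = 0
T = 8 (T = 2*4 = 8)
K(F, I) = 0
V(G) = 16 (V(G) = 20 - 4 = 16)
√(V(K(-2, T)) - 1*(-788))*(-5) = √(16 - 1*(-788))*(-5) = √(16 + 788)*(-5) = √804*(-5) = (2*√201)*(-5) = -10*√201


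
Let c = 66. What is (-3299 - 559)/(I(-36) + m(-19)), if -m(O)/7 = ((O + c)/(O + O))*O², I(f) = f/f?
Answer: -7716/6253 ≈ -1.2340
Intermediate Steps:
I(f) = 1
m(O) = -7*O*(66 + O)/2 (m(O) = -7*(O + 66)/(O + O)*O² = -7*(66 + O)/((2*O))*O² = -7*(66 + O)*(1/(2*O))*O² = -7*(66 + O)/(2*O)*O² = -7*O*(66 + O)/2)
(-3299 - 559)/(I(-36) + m(-19)) = (-3299 - 559)/(1 - 7/2*(-19)*(66 - 19)) = -3858/(1 - 7/2*(-19)*47) = -3858/(1 + 6251/2) = -3858/6253/2 = -3858*2/6253 = -7716/6253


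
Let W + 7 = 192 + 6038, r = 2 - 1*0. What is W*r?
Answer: 12446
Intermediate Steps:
r = 2 (r = 2 + 0 = 2)
W = 6223 (W = -7 + (192 + 6038) = -7 + 6230 = 6223)
W*r = 6223*2 = 12446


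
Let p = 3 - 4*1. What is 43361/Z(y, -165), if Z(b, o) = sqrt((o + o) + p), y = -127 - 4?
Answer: -131*I*sqrt(331) ≈ -2383.3*I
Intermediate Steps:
y = -131
p = -1 (p = 3 - 4 = -1)
Z(b, o) = sqrt(-1 + 2*o) (Z(b, o) = sqrt((o + o) - 1) = sqrt(2*o - 1) = sqrt(-1 + 2*o))
43361/Z(y, -165) = 43361/(sqrt(-1 + 2*(-165))) = 43361/(sqrt(-1 - 330)) = 43361/(sqrt(-331)) = 43361/((I*sqrt(331))) = 43361*(-I*sqrt(331)/331) = -131*I*sqrt(331)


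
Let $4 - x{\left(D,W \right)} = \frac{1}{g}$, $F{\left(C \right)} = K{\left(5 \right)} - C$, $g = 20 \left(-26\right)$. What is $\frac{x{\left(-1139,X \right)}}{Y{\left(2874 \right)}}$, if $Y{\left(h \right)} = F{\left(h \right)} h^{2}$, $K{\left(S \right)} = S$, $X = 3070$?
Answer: $- \frac{2081}{12322743806880} \approx -1.6887 \cdot 10^{-10}$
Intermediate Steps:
$g = -520$
$F{\left(C \right)} = 5 - C$
$x{\left(D,W \right)} = \frac{2081}{520}$ ($x{\left(D,W \right)} = 4 - \frac{1}{-520} = 4 - - \frac{1}{520} = 4 + \frac{1}{520} = \frac{2081}{520}$)
$Y{\left(h \right)} = h^{2} \left(5 - h\right)$ ($Y{\left(h \right)} = \left(5 - h\right) h^{2} = h^{2} \left(5 - h\right)$)
$\frac{x{\left(-1139,X \right)}}{Y{\left(2874 \right)}} = \frac{2081}{520 \cdot 2874^{2} \left(5 - 2874\right)} = \frac{2081}{520 \cdot 8259876 \left(5 - 2874\right)} = \frac{2081}{520 \cdot 8259876 \left(-2869\right)} = \frac{2081}{520 \left(-23697584244\right)} = \frac{2081}{520} \left(- \frac{1}{23697584244}\right) = - \frac{2081}{12322743806880}$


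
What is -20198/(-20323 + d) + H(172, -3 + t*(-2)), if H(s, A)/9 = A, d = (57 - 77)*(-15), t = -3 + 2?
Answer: -160009/20023 ≈ -7.9913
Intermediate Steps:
t = -1
d = 300 (d = -20*(-15) = 300)
H(s, A) = 9*A
-20198/(-20323 + d) + H(172, -3 + t*(-2)) = -20198/(-20323 + 300) + 9*(-3 - 1*(-2)) = -20198/(-20023) + 9*(-3 + 2) = -20198*(-1/20023) + 9*(-1) = 20198/20023 - 9 = -160009/20023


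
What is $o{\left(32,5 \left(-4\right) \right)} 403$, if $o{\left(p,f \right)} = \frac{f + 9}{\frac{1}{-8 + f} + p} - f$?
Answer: $\frac{7089576}{895} \approx 7921.3$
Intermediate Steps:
$o{\left(p,f \right)} = - f + \frac{9 + f}{p + \frac{1}{-8 + f}}$ ($o{\left(p,f \right)} = \frac{9 + f}{p + \frac{1}{-8 + f}} - f = - f + \frac{9 + f}{p + \frac{1}{-8 + f}}$)
$o{\left(32,5 \left(-4\right) \right)} 403 = \frac{-72 + \left(5 \left(-4\right)\right)^{2} - 32 \left(5 \left(-4\right)\right)^{2} + 8 \cdot 5 \left(-4\right) 32}{1 - 256 + 5 \left(-4\right) 32} \cdot 403 = \frac{-72 + \left(-20\right)^{2} - 32 \left(-20\right)^{2} + 8 \left(-20\right) 32}{1 - 256 - 640} \cdot 403 = \frac{-72 + 400 - 32 \cdot 400 - 5120}{1 - 256 - 640} \cdot 403 = \frac{-72 + 400 - 12800 - 5120}{-895} \cdot 403 = \left(- \frac{1}{895}\right) \left(-17592\right) 403 = \frac{17592}{895} \cdot 403 = \frac{7089576}{895}$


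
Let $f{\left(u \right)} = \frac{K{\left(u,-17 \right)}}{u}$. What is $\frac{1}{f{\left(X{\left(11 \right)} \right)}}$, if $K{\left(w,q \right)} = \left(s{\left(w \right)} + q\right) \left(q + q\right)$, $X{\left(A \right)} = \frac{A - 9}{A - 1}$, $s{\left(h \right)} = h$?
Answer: $\frac{1}{2856} \approx 0.00035014$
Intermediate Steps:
$X{\left(A \right)} = \frac{-9 + A}{-1 + A}$
$K{\left(w,q \right)} = 2 q \left(q + w\right)$ ($K{\left(w,q \right)} = \left(w + q\right) \left(q + q\right) = \left(q + w\right) 2 q = 2 q \left(q + w\right)$)
$f{\left(u \right)} = \frac{578 - 34 u}{u}$ ($f{\left(u \right)} = \frac{2 \left(-17\right) \left(-17 + u\right)}{u} = \frac{578 - 34 u}{u}$)
$\frac{1}{f{\left(X{\left(11 \right)} \right)}} = \frac{1}{-34 + \frac{578}{\frac{1}{-1 + 11} \left(-9 + 11\right)}} = \frac{1}{-34 + \frac{578}{\frac{1}{10} \cdot 2}} = \frac{1}{-34 + 578 \frac{1}{\frac{1}{5}}} = \frac{1}{-34 + 578 \cdot 5} = \frac{1}{-34 + 2890} = \frac{1}{2856}$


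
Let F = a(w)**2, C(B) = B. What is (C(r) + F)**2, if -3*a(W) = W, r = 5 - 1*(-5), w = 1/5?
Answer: 5067001/50625 ≈ 100.09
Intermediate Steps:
w = 1/5 ≈ 0.20000
r = 10 (r = 5 + 5 = 10)
a(W) = -W/3
F = 1/225 (F = (-1/3*1/5)**2 = (-1/15)**2 = 1/225 ≈ 0.0044444)
(C(r) + F)**2 = (10 + 1/225)**2 = (2251/225)**2 = 5067001/50625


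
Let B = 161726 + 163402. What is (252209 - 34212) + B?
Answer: 543125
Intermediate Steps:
B = 325128
(252209 - 34212) + B = (252209 - 34212) + 325128 = 217997 + 325128 = 543125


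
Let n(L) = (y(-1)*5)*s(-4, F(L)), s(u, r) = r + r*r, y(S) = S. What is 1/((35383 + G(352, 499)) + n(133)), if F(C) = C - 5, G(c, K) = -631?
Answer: -1/47808 ≈ -2.0917e-5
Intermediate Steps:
F(C) = -5 + C
s(u, r) = r + r²
n(L) = -5*(-5 + L)*(-4 + L) (n(L) = (-1*5)*((-5 + L)*(1 + (-5 + L))) = -5*(-5 + L)*(-4 + L))
1/((35383 + G(352, 499)) + n(133)) = 1/((35383 - 631) - 5*(-5 + 133)*(-4 + 133)) = 1/(34752 - 5*128*129) = 1/(34752 - 82560) = 1/(-47808) = -1/47808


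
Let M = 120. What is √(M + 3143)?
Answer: √3263 ≈ 57.123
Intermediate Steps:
√(M + 3143) = √(120 + 3143) = √3263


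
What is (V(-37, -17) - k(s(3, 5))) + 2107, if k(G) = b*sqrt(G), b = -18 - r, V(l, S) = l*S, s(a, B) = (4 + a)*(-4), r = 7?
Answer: 2736 + 50*I*sqrt(7) ≈ 2736.0 + 132.29*I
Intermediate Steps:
s(a, B) = -16 - 4*a
V(l, S) = S*l
b = -25 (b = -18 - 1*7 = -18 - 7 = -25)
k(G) = -25*sqrt(G)
(V(-37, -17) - k(s(3, 5))) + 2107 = (-17*(-37) - (-25)*sqrt(-16 - 4*3)) + 2107 = (629 - (-25)*sqrt(-16 - 12)) + 2107 = (629 - (-25)*sqrt(-28)) + 2107 = (629 - (-25)*2*I*sqrt(7)) + 2107 = (629 - (-50)*I*sqrt(7)) + 2107 = (629 + 50*I*sqrt(7)) + 2107 = 2736 + 50*I*sqrt(7)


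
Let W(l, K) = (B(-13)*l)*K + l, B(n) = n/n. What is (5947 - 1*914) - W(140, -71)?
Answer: 14833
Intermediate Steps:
B(n) = 1
W(l, K) = l + K*l (W(l, K) = (1*l)*K + l = l*K + l = K*l + l = l + K*l)
(5947 - 1*914) - W(140, -71) = (5947 - 1*914) - 140*(1 - 71) = (5947 - 914) - 140*(-70) = 5033 - 1*(-9800) = 5033 + 9800 = 14833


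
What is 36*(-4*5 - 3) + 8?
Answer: -820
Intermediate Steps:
36*(-4*5 - 3) + 8 = 36*(-20 - 3) + 8 = 36*(-23) + 8 = -828 + 8 = -820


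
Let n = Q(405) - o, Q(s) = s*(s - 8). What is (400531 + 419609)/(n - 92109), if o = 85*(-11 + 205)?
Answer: 410070/26093 ≈ 15.716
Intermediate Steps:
Q(s) = s*(-8 + s)
o = 16490 (o = 85*194 = 16490)
n = 144295 (n = 405*(-8 + 405) - 1*16490 = 405*397 - 16490 = 160785 - 16490 = 144295)
(400531 + 419609)/(n - 92109) = (400531 + 419609)/(144295 - 92109) = 820140/52186 = 820140*(1/52186) = 410070/26093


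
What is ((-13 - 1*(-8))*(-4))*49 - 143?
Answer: 837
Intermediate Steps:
((-13 - 1*(-8))*(-4))*49 - 143 = ((-13 + 8)*(-4))*49 - 143 = -5*(-4)*49 - 143 = 20*49 - 143 = 980 - 143 = 837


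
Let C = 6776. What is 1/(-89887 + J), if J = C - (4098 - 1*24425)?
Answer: -1/62784 ≈ -1.5928e-5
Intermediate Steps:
J = 27103 (J = 6776 - (4098 - 1*24425) = 6776 - (4098 - 24425) = 6776 - 1*(-20327) = 6776 + 20327 = 27103)
1/(-89887 + J) = 1/(-89887 + 27103) = 1/(-62784) = -1/62784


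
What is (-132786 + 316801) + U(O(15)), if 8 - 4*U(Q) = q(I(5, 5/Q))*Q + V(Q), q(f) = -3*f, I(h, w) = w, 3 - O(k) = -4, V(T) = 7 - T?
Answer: 736083/4 ≈ 1.8402e+5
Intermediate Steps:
O(k) = 7 (O(k) = 3 - 1*(-4) = 3 + 4 = 7)
U(Q) = 4 + Q/4 (U(Q) = 2 - ((-15/Q)*Q + (7 - Q))/4 = 2 - (-15 + (7 - Q))/4 = 2 - (-8 - Q)/4 = 2 + (2 + Q/4) = 4 + Q/4)
(-132786 + 316801) + U(O(15)) = (-132786 + 316801) + (4 + (¼)*7) = 184015 + (4 + 7/4) = 184015 + 23/4 = 736083/4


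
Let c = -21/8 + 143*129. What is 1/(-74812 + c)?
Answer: -8/450941 ≈ -1.7741e-5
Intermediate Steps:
c = 147555/8 (c = -21*⅛ + 18447 = -21/8 + 18447 = 147555/8 ≈ 18444.)
1/(-74812 + c) = 1/(-74812 + 147555/8) = 1/(-450941/8) = -8/450941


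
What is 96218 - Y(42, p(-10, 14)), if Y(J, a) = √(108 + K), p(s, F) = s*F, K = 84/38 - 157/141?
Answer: 96218 - √782994009/2679 ≈ 96208.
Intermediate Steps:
K = 2939/2679 (K = 84*(1/38) - 157*1/141 = 42/19 - 157/141 = 2939/2679 ≈ 1.0971)
p(s, F) = F*s
Y(J, a) = √782994009/2679 (Y(J, a) = √(108 + 2939/2679) = √(292271/2679) = √782994009/2679)
96218 - Y(42, p(-10, 14)) = 96218 - √782994009/2679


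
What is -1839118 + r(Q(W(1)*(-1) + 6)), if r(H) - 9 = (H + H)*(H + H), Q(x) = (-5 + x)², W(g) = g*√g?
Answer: -1839109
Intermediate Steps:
W(g) = g^(3/2)
r(H) = 9 + 4*H² (r(H) = 9 + (H + H)*(H + H) = 9 + (2*H)*(2*H) = 9 + 4*H²)
-1839118 + r(Q(W(1)*(-1) + 6)) = -1839118 + (9 + 4*((-5 + (1^(3/2)*(-1) + 6))²)²) = -1839118 + (9 + 4*((-5 + (1*(-1) + 6))²)²) = -1839118 + (9 + 4*((-5 + (-1 + 6))²)²) = -1839118 + (9 + 4*((-5 + 5)²)²) = -1839118 + (9 + 4*(0²)²) = -1839118 + (9 + 4*0²) = -1839118 + (9 + 4*0) = -1839118 + (9 + 0) = -1839118 + 9 = -1839109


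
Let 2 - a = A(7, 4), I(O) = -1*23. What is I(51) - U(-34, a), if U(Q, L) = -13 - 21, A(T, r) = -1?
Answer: 11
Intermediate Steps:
I(O) = -23
a = 3 (a = 2 - 1*(-1) = 2 + 1 = 3)
U(Q, L) = -34
I(51) - U(-34, a) = -23 - 1*(-34) = -23 + 34 = 11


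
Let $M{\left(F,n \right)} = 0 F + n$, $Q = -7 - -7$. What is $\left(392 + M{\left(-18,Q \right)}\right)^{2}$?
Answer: $153664$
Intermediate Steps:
$Q = 0$ ($Q = -7 + 7 = 0$)
$M{\left(F,n \right)} = n$ ($M{\left(F,n \right)} = 0 + n = n$)
$\left(392 + M{\left(-18,Q \right)}\right)^{2} = \left(392 + 0\right)^{2} = 392^{2} = 153664$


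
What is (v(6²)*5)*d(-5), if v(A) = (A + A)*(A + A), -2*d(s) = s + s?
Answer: 129600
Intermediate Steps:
d(s) = -s (d(s) = -(s + s)/2 = -s)
v(A) = 4*A² (v(A) = (2*A)*(2*A) = 4*A²)
(v(6²)*5)*d(-5) = ((4*(6²)²)*5)*(-1*(-5)) = ((4*36²)*5)*5 = ((4*1296)*5)*5 = (5184*5)*5 = 25920*5 = 129600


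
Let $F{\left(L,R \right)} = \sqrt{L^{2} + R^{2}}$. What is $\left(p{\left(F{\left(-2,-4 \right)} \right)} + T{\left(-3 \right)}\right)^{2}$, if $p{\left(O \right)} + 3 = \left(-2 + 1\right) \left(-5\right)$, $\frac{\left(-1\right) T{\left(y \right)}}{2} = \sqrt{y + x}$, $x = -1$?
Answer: $-12 - 16 i \approx -12.0 - 16.0 i$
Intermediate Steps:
$T{\left(y \right)} = - 2 \sqrt{-1 + y}$ ($T{\left(y \right)} = - 2 \sqrt{y - 1} = - 2 \sqrt{-1 + y}$)
$p{\left(O \right)} = 2$ ($p{\left(O \right)} = -3 + \left(-2 + 1\right) \left(-5\right) = -3 - -5 = -3 + 5 = 2$)
$\left(p{\left(F{\left(-2,-4 \right)} \right)} + T{\left(-3 \right)}\right)^{2} = \left(2 - 2 \sqrt{-1 - 3}\right)^{2} = \left(2 - 2 \sqrt{-4}\right)^{2} = \left(2 - 2 \cdot 2 i\right)^{2} = \left(2 - 4 i\right)^{2}$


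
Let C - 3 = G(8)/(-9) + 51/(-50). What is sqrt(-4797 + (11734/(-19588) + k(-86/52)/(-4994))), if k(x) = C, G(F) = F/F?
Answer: I*sqrt(645600391391744548243)/366834270 ≈ 69.265*I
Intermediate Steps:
G(F) = 1
C = 841/450 (C = 3 + (1/(-9) + 51/(-50)) = 3 + (1*(-1/9) + 51*(-1/50)) = 3 + (-1/9 - 51/50) = 3 - 509/450 = 841/450 ≈ 1.8689)
k(x) = 841/450
sqrt(-4797 + (11734/(-19588) + k(-86/52)/(-4994))) = sqrt(-4797 + (11734/(-19588) + (841/450)/(-4994))) = sqrt(-4797 + (11734*(-1/19588) + (841/450)*(-1/4994))) = sqrt(-4797 + (-5867/9794 - 841/2247300)) = sqrt(-4797 - 6596572927/11005028100) = sqrt(-52797716368627/11005028100) = I*sqrt(645600391391744548243)/366834270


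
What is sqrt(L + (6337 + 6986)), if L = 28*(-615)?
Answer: 3*I*sqrt(433) ≈ 62.426*I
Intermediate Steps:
L = -17220
sqrt(L + (6337 + 6986)) = sqrt(-17220 + (6337 + 6986)) = sqrt(-17220 + 13323) = sqrt(-3897) = 3*I*sqrt(433)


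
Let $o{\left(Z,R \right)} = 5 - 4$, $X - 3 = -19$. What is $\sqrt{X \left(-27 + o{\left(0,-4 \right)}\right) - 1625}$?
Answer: $i \sqrt{1209} \approx 34.771 i$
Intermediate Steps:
$X = -16$ ($X = 3 - 19 = -16$)
$o{\left(Z,R \right)} = 1$ ($o{\left(Z,R \right)} = 5 - 4 = 1$)
$\sqrt{X \left(-27 + o{\left(0,-4 \right)}\right) - 1625} = \sqrt{- 16 \left(-27 + 1\right) - 1625} = \sqrt{\left(-16\right) \left(-26\right) - 1625} = \sqrt{416 - 1625} = \sqrt{-1209} = i \sqrt{1209}$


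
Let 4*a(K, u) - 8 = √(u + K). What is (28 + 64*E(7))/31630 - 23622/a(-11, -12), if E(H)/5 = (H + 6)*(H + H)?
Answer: -3984029034/458635 + 31496*I*√23/29 ≈ -8686.7 + 5208.6*I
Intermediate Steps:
E(H) = 10*H*(6 + H) (E(H) = 5*((H + 6)*(H + H)) = 5*((6 + H)*(2*H)) = 5*(2*H*(6 + H)) = 10*H*(6 + H))
a(K, u) = 2 + √(K + u)/4 (a(K, u) = 2 + √(u + K)/4 = 2 + √(K + u)/4)
(28 + 64*E(7))/31630 - 23622/a(-11, -12) = (28 + 64*(10*7*(6 + 7)))/31630 - 23622/(2 + √(-11 - 12)/4) = (28 + 64*(10*7*13))*(1/31630) - 23622/(2 + √(-23)/4) = (28 + 64*910)*(1/31630) - 23622/(2 + (I*√23)/4) = (28 + 58240)*(1/31630) - 23622/(2 + I*√23/4) = 58268*(1/31630) - 23622/(2 + I*√23/4) = 29134/15815 - 23622/(2 + I*√23/4)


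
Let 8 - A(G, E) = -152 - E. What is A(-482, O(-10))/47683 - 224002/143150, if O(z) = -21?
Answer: -5330594758/3412910725 ≈ -1.5619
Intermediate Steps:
A(G, E) = 160 + E (A(G, E) = 8 - (-152 - E) = 8 + (152 + E) = 160 + E)
A(-482, O(-10))/47683 - 224002/143150 = (160 - 21)/47683 - 224002/143150 = 139*(1/47683) - 224002*1/143150 = 139/47683 - 112001/71575 = -5330594758/3412910725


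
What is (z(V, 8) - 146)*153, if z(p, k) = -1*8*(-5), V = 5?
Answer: -16218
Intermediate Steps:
z(p, k) = 40 (z(p, k) = -8*(-5) = 40)
(z(V, 8) - 146)*153 = (40 - 146)*153 = -106*153 = -16218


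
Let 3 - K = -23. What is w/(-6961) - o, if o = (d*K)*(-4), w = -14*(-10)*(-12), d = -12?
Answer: -8685648/6961 ≈ -1247.8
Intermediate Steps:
K = 26 (K = 3 - 1*(-23) = 3 + 23 = 26)
w = -1680 (w = 140*(-12) = -1680)
o = 1248 (o = -12*26*(-4) = -312*(-4) = 1248)
w/(-6961) - o = -1680/(-6961) - 1*1248 = -1680*(-1/6961) - 1248 = 1680/6961 - 1248 = -8685648/6961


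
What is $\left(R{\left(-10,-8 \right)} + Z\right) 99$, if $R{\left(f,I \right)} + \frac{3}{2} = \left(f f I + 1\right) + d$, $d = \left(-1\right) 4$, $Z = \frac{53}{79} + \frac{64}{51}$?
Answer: $- \frac{213415719}{2686} \approx -79455.0$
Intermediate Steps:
$Z = \frac{7759}{4029}$ ($Z = 53 \cdot \frac{1}{79} + 64 \cdot \frac{1}{51} = \frac{53}{79} + \frac{64}{51} = \frac{7759}{4029} \approx 1.9258$)
$d = -4$
$R{\left(f,I \right)} = - \frac{9}{2} + I f^{2}$ ($R{\left(f,I \right)} = - \frac{3}{2} + \left(\left(f f I + 1\right) - 4\right) = - \frac{3}{2} + \left(\left(f^{2} I + 1\right) - 4\right) = - \frac{3}{2} + \left(\left(I f^{2} + 1\right) - 4\right) = - \frac{3}{2} + \left(\left(1 + I f^{2}\right) - 4\right) = - \frac{3}{2} + \left(-3 + I f^{2}\right) = - \frac{9}{2} + I f^{2}$)
$\left(R{\left(-10,-8 \right)} + Z\right) 99 = \left(\left(- \frac{9}{2} - 8 \left(-10\right)^{2}\right) + \frac{7759}{4029}\right) 99 = \left(\left(- \frac{9}{2} - 800\right) + \frac{7759}{4029}\right) 99 = \left(- \frac{1609}{2} + \frac{7759}{4029}\right) 99 = \left(- \frac{6467143}{8058}\right) 99 = - \frac{213415719}{2686}$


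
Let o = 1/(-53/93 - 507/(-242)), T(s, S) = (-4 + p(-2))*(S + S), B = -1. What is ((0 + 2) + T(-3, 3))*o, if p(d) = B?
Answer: -630168/34325 ≈ -18.359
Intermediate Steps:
p(d) = -1
T(s, S) = -10*S (T(s, S) = (-4 - 1)*(S + S) = -10*S)
o = 22506/34325 (o = 1/(-53*1/93 - 507*(-1/242)) = 1/(-53/93 + 507/242) = 1/(34325/22506) = 22506/34325 ≈ 0.65567)
((0 + 2) + T(-3, 3))*o = ((0 + 2) - 10*3)*(22506/34325) = (2 - 30)*(22506/34325) = -28*22506/34325 = -630168/34325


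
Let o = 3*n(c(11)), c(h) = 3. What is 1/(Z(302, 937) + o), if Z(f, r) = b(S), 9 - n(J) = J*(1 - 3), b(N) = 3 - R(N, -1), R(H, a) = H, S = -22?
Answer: 1/70 ≈ 0.014286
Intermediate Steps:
b(N) = 3 - N
n(J) = 9 + 2*J (n(J) = 9 - J*(1 - 3) = 9 - J*(-2) = 9 - (-2)*J = 9 + 2*J)
Z(f, r) = 25 (Z(f, r) = 3 - 1*(-22) = 3 + 22 = 25)
o = 45 (o = 3*(9 + 2*3) = 3*(9 + 6) = 3*15 = 45)
1/(Z(302, 937) + o) = 1/(25 + 45) = 1/70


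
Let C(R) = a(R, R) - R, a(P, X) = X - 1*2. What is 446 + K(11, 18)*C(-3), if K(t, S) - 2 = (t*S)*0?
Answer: 442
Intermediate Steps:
a(P, X) = -2 + X (a(P, X) = X - 2 = -2 + X)
C(R) = -2 (C(R) = (-2 + R) - R = -2)
K(t, S) = 2 (K(t, S) = 2 + (t*S)*0 = 2 + (S*t)*0 = 2 + 0 = 2)
446 + K(11, 18)*C(-3) = 446 + 2*(-2) = 446 - 4 = 442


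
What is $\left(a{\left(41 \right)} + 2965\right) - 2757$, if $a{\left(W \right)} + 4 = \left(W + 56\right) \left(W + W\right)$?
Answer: $8158$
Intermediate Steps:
$a{\left(W \right)} = -4 + 2 W \left(56 + W\right)$ ($a{\left(W \right)} = -4 + \left(W + 56\right) \left(W + W\right) = -4 + \left(56 + W\right) 2 W = -4 + 2 W \left(56 + W\right)$)
$\left(a{\left(41 \right)} + 2965\right) - 2757 = \left(\left(-4 + 2 \cdot 41^{2} + 112 \cdot 41\right) + 2965\right) - 2757 = \left(\left(-4 + 2 \cdot 1681 + 4592\right) + 2965\right) - 2757 = \left(\left(-4 + 3362 + 4592\right) + 2965\right) - 2757 = \left(7950 + 2965\right) - 2757 = 10915 - 2757 = 8158$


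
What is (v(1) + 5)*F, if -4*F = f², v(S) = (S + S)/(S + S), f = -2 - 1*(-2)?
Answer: 0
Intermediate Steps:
f = 0 (f = -2 + 2 = 0)
v(S) = 1 (v(S) = (2*S)/((2*S)) = (2*S)*(1/(2*S)) = 1)
F = 0 (F = -¼*0² = -¼*0 = 0)
(v(1) + 5)*F = (1 + 5)*0 = 6*0 = 0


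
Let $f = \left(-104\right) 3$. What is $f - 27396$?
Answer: $-27708$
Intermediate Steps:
$f = -312$
$f - 27396 = -312 - 27396 = -27708$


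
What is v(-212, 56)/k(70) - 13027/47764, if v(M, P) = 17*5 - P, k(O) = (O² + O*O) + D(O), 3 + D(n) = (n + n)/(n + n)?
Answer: -63126695/233995836 ≈ -0.26978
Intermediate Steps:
D(n) = -2 (D(n) = -3 + (n + n)/(n + n) = -3 + (2*n)/((2*n)) = -3 + (2*n)*(1/(2*n)) = -3 + 1 = -2)
k(O) = -2 + 2*O² (k(O) = (O² + O*O) - 2 = (O² + O²) - 2 = 2*O² - 2 = -2 + 2*O²)
v(M, P) = 85 - P
v(-212, 56)/k(70) - 13027/47764 = (85 - 1*56)/(-2 + 2*70²) - 13027/47764 = (85 - 56)/(-2 + 2*4900) - 13027*1/47764 = 29/(-2 + 9800) - 13027/47764 = 29/9798 - 13027/47764 = -63126695/233995836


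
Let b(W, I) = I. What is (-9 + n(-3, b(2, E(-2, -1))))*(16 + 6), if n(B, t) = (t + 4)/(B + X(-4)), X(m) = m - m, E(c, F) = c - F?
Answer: -220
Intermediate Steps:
X(m) = 0
n(B, t) = (4 + t)/B (n(B, t) = (t + 4)/(B + 0) = (4 + t)/B)
(-9 + n(-3, b(2, E(-2, -1))))*(16 + 6) = (-9 + (4 + (-2 - 1*(-1)))/(-3))*(16 + 6) = (-9 - (4 + (-2 + 1))/3)*22 = (-9 - (4 - 1)/3)*22 = (-9 - 1/3*3)*22 = (-9 - 1)*22 = -10*22 = -220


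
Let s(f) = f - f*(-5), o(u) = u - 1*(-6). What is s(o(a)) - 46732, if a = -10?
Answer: -46756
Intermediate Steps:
o(u) = 6 + u (o(u) = u + 6 = 6 + u)
s(f) = 6*f (s(f) = f - (-5)*f = f + 5*f = 6*f)
s(o(a)) - 46732 = 6*(6 - 10) - 46732 = 6*(-4) - 46732 = -24 - 46732 = -46756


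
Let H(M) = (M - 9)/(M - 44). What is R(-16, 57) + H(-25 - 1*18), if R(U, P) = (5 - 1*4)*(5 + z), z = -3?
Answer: 226/87 ≈ 2.5977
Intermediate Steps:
R(U, P) = 2 (R(U, P) = (5 - 1*4)*(5 - 3) = (5 - 4)*2 = 1*2 = 2)
H(M) = (-9 + M)/(-44 + M)
R(-16, 57) + H(-25 - 1*18) = 2 + (-9 + (-25 - 1*18))/(-44 + (-25 - 1*18)) = 2 + (-9 + (-25 - 18))/(-44 + (-25 - 18)) = 2 + (-9 - 43)/(-44 - 43) = 2 - 52/(-87) = 2 - 1/87*(-52) = 2 + 52/87 = 226/87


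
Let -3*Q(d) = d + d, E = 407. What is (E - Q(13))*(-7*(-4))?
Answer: 34916/3 ≈ 11639.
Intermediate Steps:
Q(d) = -2*d/3 (Q(d) = -(d + d)/3 = -2*d/3)
(E - Q(13))*(-7*(-4)) = (407 - (-2)*13/3)*(-7*(-4)) = (407 - 1*(-26/3))*28 = (407 + 26/3)*28 = (1247/3)*28 = 34916/3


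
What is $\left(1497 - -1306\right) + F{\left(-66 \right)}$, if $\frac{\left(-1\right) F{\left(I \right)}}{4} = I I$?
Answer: $-14621$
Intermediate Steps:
$F{\left(I \right)} = - 4 I^{2}$ ($F{\left(I \right)} = - 4 I I = - 4 I^{2}$)
$\left(1497 - -1306\right) + F{\left(-66 \right)} = \left(1497 - -1306\right) - 4 \left(-66\right)^{2} = \left(1497 + 1306\right) - 17424 = 2803 - 17424 = -14621$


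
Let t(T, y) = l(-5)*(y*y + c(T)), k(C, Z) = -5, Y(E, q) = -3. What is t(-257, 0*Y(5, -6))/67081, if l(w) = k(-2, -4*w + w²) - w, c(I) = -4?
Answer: 0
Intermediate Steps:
l(w) = -5 - w
t(T, y) = 0 (t(T, y) = (-5 - 1*(-5))*(y*y - 4) = (-5 + 5)*(y² - 4) = 0*(-4 + y²) = 0)
t(-257, 0*Y(5, -6))/67081 = 0/67081 = 0*(1/67081) = 0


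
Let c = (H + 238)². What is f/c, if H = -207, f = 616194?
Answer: 616194/961 ≈ 641.20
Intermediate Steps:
c = 961 (c = (-207 + 238)² = 31² = 961)
f/c = 616194/961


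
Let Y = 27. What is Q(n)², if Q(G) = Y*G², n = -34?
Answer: 974188944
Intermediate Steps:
Q(G) = 27*G²
Q(n)² = (27*(-34)²)² = (27*1156)² = 31212² = 974188944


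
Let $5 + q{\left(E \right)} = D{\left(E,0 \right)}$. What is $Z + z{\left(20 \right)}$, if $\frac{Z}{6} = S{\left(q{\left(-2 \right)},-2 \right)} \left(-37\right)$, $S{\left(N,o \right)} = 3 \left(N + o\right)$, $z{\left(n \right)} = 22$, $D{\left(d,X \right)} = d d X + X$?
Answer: $4684$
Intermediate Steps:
$D{\left(d,X \right)} = X + X d^{2}$ ($D{\left(d,X \right)} = d^{2} X + X = X d^{2} + X = X + X d^{2}$)
$q{\left(E \right)} = -5$ ($q{\left(E \right)} = -5 + 0 \left(1 + E^{2}\right) = -5 + 0 = -5$)
$S{\left(N,o \right)} = 3 N + 3 o$
$Z = 4662$ ($Z = 6 \left(3 \left(-5\right) + 3 \left(-2\right)\right) \left(-37\right) = 6 \left(-15 - 6\right) \left(-37\right) = 6 \left(\left(-21\right) \left(-37\right)\right) = 6 \cdot 777 = 4662$)
$Z + z{\left(20 \right)} = 4662 + 22 = 4684$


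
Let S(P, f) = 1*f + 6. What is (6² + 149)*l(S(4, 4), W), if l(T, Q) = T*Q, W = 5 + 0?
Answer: 9250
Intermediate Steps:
S(P, f) = 6 + f (S(P, f) = f + 6 = 6 + f)
W = 5
l(T, Q) = Q*T
(6² + 149)*l(S(4, 4), W) = (6² + 149)*(5*(6 + 4)) = (36 + 149)*(5*10) = 185*50 = 9250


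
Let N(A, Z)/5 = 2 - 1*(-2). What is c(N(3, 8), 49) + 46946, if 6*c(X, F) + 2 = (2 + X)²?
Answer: 141079/3 ≈ 47026.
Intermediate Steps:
N(A, Z) = 20 (N(A, Z) = 5*(2 - 1*(-2)) = 5*(2 + 2) = 5*4 = 20)
c(X, F) = -⅓ + (2 + X)²/6
c(N(3, 8), 49) + 46946 = (-⅓ + (2 + 20)²/6) + 46946 = (-⅓ + (⅙)*22²) + 46946 = (-⅓ + (⅙)*484) + 46946 = (-⅓ + 242/3) + 46946 = 241/3 + 46946 = 141079/3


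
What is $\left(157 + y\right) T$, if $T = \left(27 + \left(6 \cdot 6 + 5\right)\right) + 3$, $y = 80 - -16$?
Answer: $17963$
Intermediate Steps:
$y = 96$ ($y = 80 + 16 = 96$)
$T = 71$ ($T = \left(27 + \left(36 + 5\right)\right) + 3 = \left(27 + 41\right) + 3 = 68 + 3 = 71$)
$\left(157 + y\right) T = \left(157 + 96\right) 71 = 253 \cdot 71 = 17963$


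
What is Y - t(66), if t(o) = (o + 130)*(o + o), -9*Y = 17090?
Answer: -249938/9 ≈ -27771.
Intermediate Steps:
Y = -17090/9 (Y = -⅑*17090 = -17090/9 ≈ -1898.9)
t(o) = 2*o*(130 + o) (t(o) = (130 + o)*(2*o) = 2*o*(130 + o))
Y - t(66) = -17090/9 - 2*66*(130 + 66) = -17090/9 - 2*66*196 = -17090/9 - 1*25872 = -17090/9 - 25872 = -249938/9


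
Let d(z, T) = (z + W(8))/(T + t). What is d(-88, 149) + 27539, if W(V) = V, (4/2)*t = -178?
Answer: 82613/3 ≈ 27538.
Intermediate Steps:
t = -89 (t = (½)*(-178) = -89)
d(z, T) = (8 + z)/(-89 + T) (d(z, T) = (z + 8)/(T - 89) = (8 + z)/(-89 + T))
d(-88, 149) + 27539 = (8 - 88)/(-89 + 149) + 27539 = -80/60 + 27539 = (1/60)*(-80) + 27539 = -4/3 + 27539 = 82613/3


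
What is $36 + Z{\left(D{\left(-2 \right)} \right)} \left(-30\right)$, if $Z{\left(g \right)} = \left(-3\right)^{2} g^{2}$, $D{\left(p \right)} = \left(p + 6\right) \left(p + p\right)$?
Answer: $-69084$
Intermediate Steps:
$D{\left(p \right)} = 2 p \left(6 + p\right)$ ($D{\left(p \right)} = \left(6 + p\right) 2 p = 2 p \left(6 + p\right)$)
$Z{\left(g \right)} = 9 g^{2}$
$36 + Z{\left(D{\left(-2 \right)} \right)} \left(-30\right) = 36 + 9 \left(2 \left(-2\right) \left(6 - 2\right)\right)^{2} \left(-30\right) = 36 + 9 \left(2 \left(-2\right) 4\right)^{2} \left(-30\right) = 36 + 9 \left(-16\right)^{2} \left(-30\right) = 36 + 9 \cdot 256 \left(-30\right) = 36 + 2304 \left(-30\right) = 36 - 69120 = -69084$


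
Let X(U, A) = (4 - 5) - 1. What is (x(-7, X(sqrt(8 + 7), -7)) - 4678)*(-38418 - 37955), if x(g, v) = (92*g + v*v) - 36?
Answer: 408901042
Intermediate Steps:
X(U, A) = -2 (X(U, A) = -1 - 1 = -2)
x(g, v) = -36 + v**2 + 92*g (x(g, v) = (92*g + v**2) - 36 = (v**2 + 92*g) - 36 = -36 + v**2 + 92*g)
(x(-7, X(sqrt(8 + 7), -7)) - 4678)*(-38418 - 37955) = ((-36 + (-2)**2 + 92*(-7)) - 4678)*(-38418 - 37955) = ((-36 + 4 - 644) - 4678)*(-76373) = (-676 - 4678)*(-76373) = -5354*(-76373) = 408901042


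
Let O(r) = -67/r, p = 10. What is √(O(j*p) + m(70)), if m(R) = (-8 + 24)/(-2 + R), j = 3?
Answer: I*√519690/510 ≈ 1.4135*I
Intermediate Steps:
m(R) = 16/(-2 + R)
√(O(j*p) + m(70)) = √(-67/(3*10) + 16/(-2 + 70)) = √(-67/30 + 16/68) = √(-67*1/30 + 16*(1/68)) = √(-67/30 + 4/17) = √(-1019/510) = I*√519690/510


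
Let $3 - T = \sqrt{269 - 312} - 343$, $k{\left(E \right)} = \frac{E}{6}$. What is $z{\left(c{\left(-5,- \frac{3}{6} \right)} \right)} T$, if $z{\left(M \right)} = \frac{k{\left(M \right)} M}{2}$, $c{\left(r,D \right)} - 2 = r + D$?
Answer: $\frac{8477}{24} - \frac{49 i \sqrt{43}}{48} \approx 353.21 - 6.6941 i$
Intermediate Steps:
$k{\left(E \right)} = \frac{E}{6}$ ($k{\left(E \right)} = E \frac{1}{6} = \frac{E}{6}$)
$c{\left(r,D \right)} = 2 + D + r$ ($c{\left(r,D \right)} = 2 + \left(r + D\right) = 2 + \left(D + r\right) = 2 + D + r$)
$z{\left(M \right)} = \frac{M^{2}}{12}$ ($z{\left(M \right)} = \frac{\frac{M}{6} M}{2} = \frac{M^{2}}{6} \cdot \frac{1}{2} = \frac{M^{2}}{12}$)
$T = 346 - i \sqrt{43}$ ($T = 3 - \left(\sqrt{269 - 312} - 343\right) = 3 - \left(\sqrt{-43} - 343\right) = 3 - \left(i \sqrt{43} - 343\right) = 3 - \left(-343 + i \sqrt{43}\right) = 3 + \left(343 - i \sqrt{43}\right) = 346 - i \sqrt{43} \approx 346.0 - 6.5574 i$)
$z{\left(c{\left(-5,- \frac{3}{6} \right)} \right)} T = \frac{\left(2 - \frac{3}{6} - 5\right)^{2}}{12} \left(346 - i \sqrt{43}\right) = \frac{\left(2 - \frac{1}{2} - 5\right)^{2}}{12} \left(346 - i \sqrt{43}\right) = \frac{\left(- \frac{7}{2}\right)^{2}}{12} \left(346 - i \sqrt{43}\right) = \frac{1}{12} \cdot \frac{49}{4} \left(346 - i \sqrt{43}\right) = \frac{49 \left(346 - i \sqrt{43}\right)}{48} = \frac{8477}{24} - \frac{49 i \sqrt{43}}{48}$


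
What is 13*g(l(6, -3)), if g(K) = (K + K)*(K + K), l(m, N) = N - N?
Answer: 0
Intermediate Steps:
l(m, N) = 0
g(K) = 4*K² (g(K) = (2*K)*(2*K) = 4*K²)
13*g(l(6, -3)) = 13*(4*0²) = 13*(4*0) = 13*0 = 0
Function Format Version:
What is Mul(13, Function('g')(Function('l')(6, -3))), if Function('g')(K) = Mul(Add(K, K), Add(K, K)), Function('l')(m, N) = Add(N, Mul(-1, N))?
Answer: 0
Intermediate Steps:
Function('l')(m, N) = 0
Function('g')(K) = Mul(4, Pow(K, 2)) (Function('g')(K) = Mul(Mul(2, K), Mul(2, K)) = Mul(4, Pow(K, 2)))
Mul(13, Function('g')(Function('l')(6, -3))) = Mul(13, Mul(4, Pow(0, 2))) = Mul(13, Mul(4, 0)) = Mul(13, 0) = 0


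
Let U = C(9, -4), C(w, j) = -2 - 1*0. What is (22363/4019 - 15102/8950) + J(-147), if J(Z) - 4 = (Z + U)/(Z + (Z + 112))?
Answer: 28463172917/3273274550 ≈ 8.6956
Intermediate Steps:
C(w, j) = -2 (C(w, j) = -2 + 0 = -2)
U = -2
J(Z) = 4 + (-2 + Z)/(112 + 2*Z) (J(Z) = 4 + (Z - 2)/(Z + (Z + 112)) = 4 + (-2 + Z)/(Z + (112 + Z)) = 4 + (-2 + Z)/(112 + 2*Z))
(22363/4019 - 15102/8950) + J(-147) = (22363/4019 - 15102/8950) + (446 + 9*(-147))/(2*(56 - 147)) = (22363*(1/4019) - 15102*1/8950) + (½)*(446 - 1323)/(-91) = (22363/4019 - 7551/4475) + (½)*(-1/91)*(-877) = 69726956/17985025 + 877/182 = 28463172917/3273274550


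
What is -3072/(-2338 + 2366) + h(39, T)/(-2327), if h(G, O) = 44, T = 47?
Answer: -1787444/16289 ≈ -109.73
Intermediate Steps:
-3072/(-2338 + 2366) + h(39, T)/(-2327) = -3072/(-2338 + 2366) + 44/(-2327) = -3072/28 + 44*(-1/2327) = -3072*1/28 - 44/2327 = -768/7 - 44/2327 = -1787444/16289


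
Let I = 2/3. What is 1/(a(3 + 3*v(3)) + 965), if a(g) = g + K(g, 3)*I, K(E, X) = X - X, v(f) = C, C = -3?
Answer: 1/959 ≈ 0.0010428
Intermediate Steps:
v(f) = -3
K(E, X) = 0
I = ⅔ (I = 2*(⅓) = ⅔ ≈ 0.66667)
a(g) = g (a(g) = g + 0*(⅔) = g + 0 = g)
1/(a(3 + 3*v(3)) + 965) = 1/((3 + 3*(-3)) + 965) = 1/((3 - 9) + 965) = 1/(-6 + 965) = 1/959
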